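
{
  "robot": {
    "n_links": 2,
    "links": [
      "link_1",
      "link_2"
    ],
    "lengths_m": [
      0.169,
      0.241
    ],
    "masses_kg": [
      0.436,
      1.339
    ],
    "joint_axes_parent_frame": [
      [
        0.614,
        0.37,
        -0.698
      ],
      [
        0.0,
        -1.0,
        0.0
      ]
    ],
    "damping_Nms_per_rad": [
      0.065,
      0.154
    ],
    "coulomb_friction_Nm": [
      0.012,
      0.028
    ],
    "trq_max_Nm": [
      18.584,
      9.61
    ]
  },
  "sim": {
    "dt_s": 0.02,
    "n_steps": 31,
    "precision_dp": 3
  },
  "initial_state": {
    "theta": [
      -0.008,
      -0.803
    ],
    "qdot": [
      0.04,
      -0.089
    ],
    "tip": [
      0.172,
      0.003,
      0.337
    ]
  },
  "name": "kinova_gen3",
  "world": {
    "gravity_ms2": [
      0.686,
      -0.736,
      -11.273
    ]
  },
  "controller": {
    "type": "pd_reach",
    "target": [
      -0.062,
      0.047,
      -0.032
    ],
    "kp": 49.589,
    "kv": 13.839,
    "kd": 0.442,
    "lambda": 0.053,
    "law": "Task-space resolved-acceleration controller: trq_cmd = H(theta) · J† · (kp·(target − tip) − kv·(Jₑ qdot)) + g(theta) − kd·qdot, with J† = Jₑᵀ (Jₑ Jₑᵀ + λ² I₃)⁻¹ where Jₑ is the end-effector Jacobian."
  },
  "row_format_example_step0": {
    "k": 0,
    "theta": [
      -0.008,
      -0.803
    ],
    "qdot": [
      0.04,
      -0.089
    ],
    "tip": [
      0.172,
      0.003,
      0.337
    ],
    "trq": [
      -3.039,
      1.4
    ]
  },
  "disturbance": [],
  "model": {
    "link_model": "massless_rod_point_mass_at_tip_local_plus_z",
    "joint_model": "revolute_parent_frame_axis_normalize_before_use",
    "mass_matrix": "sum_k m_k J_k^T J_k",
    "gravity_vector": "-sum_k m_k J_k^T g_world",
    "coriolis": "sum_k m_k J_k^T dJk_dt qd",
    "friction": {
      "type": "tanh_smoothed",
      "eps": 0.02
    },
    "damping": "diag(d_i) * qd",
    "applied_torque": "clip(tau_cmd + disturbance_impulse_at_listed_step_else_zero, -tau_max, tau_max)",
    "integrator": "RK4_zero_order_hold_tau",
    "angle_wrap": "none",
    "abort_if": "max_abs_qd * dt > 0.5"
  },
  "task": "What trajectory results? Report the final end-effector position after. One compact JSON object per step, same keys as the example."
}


{"k":1,"theta":[-0.01,-0.81],"qdot":[-0.262,-0.586],"tip":[0.173,0.003,0.336],"trq":[-2.477,1.949]}
{"k":2,"theta":[-0.017,-0.824],"qdot":[-0.446,-0.867],"tip":[0.175,0.006,0.334],"trq":[-2.111,2.245]}
{"k":3,"theta":[-0.027,-0.843],"qdot":[-0.561,-1.034],"tip":[0.177,0.009,0.331],"trq":[-1.864,2.41]}
{"k":4,"theta":[-0.039,-0.865],"qdot":[-0.636,-1.139],"tip":[0.179,0.013,0.328],"trq":[-1.691,2.51]}
{"k":5,"theta":[-0.053,-0.889],"qdot":[-0.686,-1.212],"tip":[0.18,0.017,0.324],"trq":[-1.564,2.575]}
{"k":6,"theta":[-0.067,-0.913],"qdot":[-0.722,-1.268],"tip":[0.182,0.022,0.32],"trq":[-1.466,2.624]}
{"k":7,"theta":[-0.081,-0.939],"qdot":[-0.749,-1.315],"tip":[0.184,0.026,0.316],"trq":[-1.386,2.666]}
{"k":8,"theta":[-0.097,-0.966],"qdot":[-0.771,-1.357],"tip":[0.186,0.031,0.312],"trq":[-1.317,2.704]}
{"k":9,"theta":[-0.112,-0.993],"qdot":[-0.79,-1.396],"tip":[0.188,0.036,0.307],"trq":[-1.256,2.74]}
{"k":10,"theta":[-0.128,-1.022],"qdot":[-0.806,-1.434],"tip":[0.19,0.041,0.303],"trq":[-1.198,2.776]}
{"k":11,"theta":[-0.144,-1.051],"qdot":[-0.821,-1.471],"tip":[0.191,0.046,0.297],"trq":[-1.142,2.812]}
{"k":12,"theta":[-0.161,-1.08],"qdot":[-0.836,-1.507],"tip":[0.193,0.051,0.292],"trq":[-1.088,2.847]}
{"k":13,"theta":[-0.178,-1.111],"qdot":[-0.851,-1.542],"tip":[0.194,0.056,0.286],"trq":[-1.034,2.882]}
{"k":14,"theta":[-0.195,-1.142],"qdot":[-0.865,-1.576],"tip":[0.195,0.061,0.28],"trq":[-0.98,2.916]}
{"k":15,"theta":[-0.212,-1.174],"qdot":[-0.88,-1.608],"tip":[0.196,0.066,0.274],"trq":[-0.925,2.95]}
{"k":16,"theta":[-0.23,-1.206],"qdot":[-0.894,-1.64],"tip":[0.197,0.071,0.268],"trq":[-0.87,2.982]}
{"k":17,"theta":[-0.248,-1.239],"qdot":[-0.909,-1.67],"tip":[0.198,0.076,0.261],"trq":[-0.814,3.013]}
{"k":18,"theta":[-0.266,-1.273],"qdot":[-0.925,-1.698],"tip":[0.198,0.081,0.254],"trq":[-0.757,3.042]}
{"k":19,"theta":[-0.285,-1.307],"qdot":[-0.94,-1.725],"tip":[0.199,0.085,0.247],"trq":[-0.699,3.069]}
{"k":20,"theta":[-0.304,-1.342],"qdot":[-0.956,-1.749],"tip":[0.199,0.09,0.24],"trq":[-0.641,3.095]}
{"k":21,"theta":[-0.323,-1.377],"qdot":[-0.973,-1.772],"tip":[0.199,0.094,0.232],"trq":[-0.582,3.117]}
{"k":22,"theta":[-0.343,-1.413],"qdot":[-0.99,-1.792],"tip":[0.198,0.099,0.224],"trq":[-0.523,3.137]}
{"k":23,"theta":[-0.363,-1.449],"qdot":[-1.007,-1.809],"tip":[0.198,0.103,0.216],"trq":[-0.463,3.155]}
{"k":24,"theta":[-0.383,-1.485],"qdot":[-1.025,-1.824],"tip":[0.197,0.107,0.208],"trq":[-0.404,3.169]}
{"k":25,"theta":[-0.404,-1.522],"qdot":[-1.044,-1.836],"tip":[0.196,0.11,0.2],"trq":[-0.344,3.179]}
{"k":26,"theta":[-0.425,-1.559],"qdot":[-1.062,-1.844],"tip":[0.195,0.114,0.192],"trq":[-0.284,3.186]}
{"k":27,"theta":[-0.446,-1.595],"qdot":[-1.081,-1.85],"tip":[0.193,0.117,0.183],"trq":[-0.225,3.189]}
{"k":28,"theta":[-0.468,-1.632],"qdot":[-1.101,-1.853],"tip":[0.192,0.12,0.175],"trq":[-0.166,3.189]}
{"k":29,"theta":[-0.49,-1.67],"qdot":[-1.121,-1.852],"tip":[0.19,0.123,0.166],"trq":[-0.108,3.184]}
{"k":30,"theta":[-0.513,-1.707],"qdot":[-1.141,-1.848],"tip":[0.187,0.125,0.158],"trq":[-0.051,3.175]}
{"k":31,"theta":[-0.536,-1.743],"qdot":[-1.161,-1.841],"tip":[0.185,0.127,0.149]}
{"summary": "final tip position (m): 0.185 0.127 0.149"}


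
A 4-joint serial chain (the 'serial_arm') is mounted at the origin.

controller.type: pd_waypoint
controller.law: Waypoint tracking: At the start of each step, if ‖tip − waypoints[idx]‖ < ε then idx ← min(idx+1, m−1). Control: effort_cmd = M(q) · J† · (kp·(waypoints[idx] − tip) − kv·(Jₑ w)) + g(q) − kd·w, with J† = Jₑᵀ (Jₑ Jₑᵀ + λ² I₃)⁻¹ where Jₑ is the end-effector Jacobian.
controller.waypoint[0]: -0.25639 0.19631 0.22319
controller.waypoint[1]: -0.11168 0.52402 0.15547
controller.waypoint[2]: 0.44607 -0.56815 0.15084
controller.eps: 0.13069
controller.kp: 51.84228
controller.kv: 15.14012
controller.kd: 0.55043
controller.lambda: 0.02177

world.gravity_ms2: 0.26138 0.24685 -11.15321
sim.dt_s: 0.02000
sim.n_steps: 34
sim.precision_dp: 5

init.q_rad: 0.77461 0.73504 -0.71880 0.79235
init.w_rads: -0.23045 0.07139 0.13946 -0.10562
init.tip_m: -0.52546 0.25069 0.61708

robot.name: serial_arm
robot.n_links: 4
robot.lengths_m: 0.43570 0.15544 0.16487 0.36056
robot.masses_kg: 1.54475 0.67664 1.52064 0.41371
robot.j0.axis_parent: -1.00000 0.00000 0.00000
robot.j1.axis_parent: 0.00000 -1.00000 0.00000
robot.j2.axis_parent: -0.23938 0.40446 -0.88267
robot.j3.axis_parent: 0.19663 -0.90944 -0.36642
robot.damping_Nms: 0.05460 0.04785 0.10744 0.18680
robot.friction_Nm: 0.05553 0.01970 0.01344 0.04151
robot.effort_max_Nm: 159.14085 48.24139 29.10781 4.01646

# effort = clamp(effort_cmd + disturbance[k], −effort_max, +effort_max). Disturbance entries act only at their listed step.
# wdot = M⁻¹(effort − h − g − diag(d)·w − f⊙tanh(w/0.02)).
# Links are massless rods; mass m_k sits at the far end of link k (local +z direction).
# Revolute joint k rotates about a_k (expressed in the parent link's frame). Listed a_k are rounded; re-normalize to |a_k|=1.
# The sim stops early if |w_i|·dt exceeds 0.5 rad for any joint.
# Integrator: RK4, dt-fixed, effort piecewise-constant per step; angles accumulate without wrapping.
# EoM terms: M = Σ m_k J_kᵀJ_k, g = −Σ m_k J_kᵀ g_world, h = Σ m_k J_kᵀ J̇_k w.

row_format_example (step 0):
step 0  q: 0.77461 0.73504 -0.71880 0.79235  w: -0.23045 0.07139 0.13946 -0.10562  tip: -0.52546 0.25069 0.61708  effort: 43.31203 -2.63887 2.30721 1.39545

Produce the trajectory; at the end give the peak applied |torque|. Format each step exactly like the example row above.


step 1  q: 0.78096 0.73658 -0.72611 0.80607  w: 0.86322 0.09199 -0.85720 1.44207  tip: -0.52341 0.24842 0.61357  effort: 23.77575 -3.13221 1.70758 -0.10001
step 2  q: 0.80531 0.74002 -0.74800 0.83967  w: 1.57119 0.25062 -1.30618 1.92398  tip: -0.51715 0.24732 0.60385  effort: 9.07454 -2.89572 0.79006 -0.50812
step 3  q: 0.84118 0.74693 -0.77530 0.87927  w: 2.01657 0.43331 -1.40497 2.04708  tip: -0.50902 0.24889 0.59041  effort: -2.29832 -2.53515 -0.18428 -0.57838
step 4  q: 0.88410 0.75730 -0.80280 0.91986  w: 2.27724 0.59488 -1.33334 2.02246  tip: -0.50014 0.25290 0.57456  effort: -10.84662 -2.15932 -1.04390 -0.53481
step 5  q: 0.93095 0.77056 -0.82815 0.95932  w: 2.40893 0.72379 -1.19548 1.93179  tip: -0.49111 0.25858 0.55723  effort: -17.05981 -1.79731 -1.72726 -0.46010
step 6  q: 0.97954 0.78610 -0.85056 0.99669  w: 2.45210 0.82292 -1.04288 1.81344  tip: -0.48221 0.26513 0.53910  effort: -21.43780 -1.46558 -2.23497 -0.38788
step 7  q: 1.02840 0.80338 -0.86998 1.03163  w: 2.43585 0.89926 -0.89773 1.68706  tip: -0.47356 0.27186 0.52069  effort: -24.42835 -1.17416 -2.59362 -0.33094
step 8  q: 1.07656 0.82201 -0.88664 1.06406  w: 2.38083 0.95950 -0.76754 1.56253  tip: -0.46522 0.27827 0.50238  effort: -26.39704 -0.92637 -2.83599 -0.29222
step 9  q: 1.12337 0.84174 -0.90085 1.09407  w: 2.30151 1.00854 -0.65330 1.44438  tip: -0.45719 0.28403 0.48442  effort: -27.62603 -0.72000 -2.99218 -0.27017
step 10  q: 1.16846 0.86235 -0.91292 1.12180  w: 2.20793 1.04947 -0.55348 1.33425  tip: -0.44945 0.28893 0.46701  effort: -28.32600 -0.54942 -3.08654 -0.26157
step 11  q: 1.21161 0.88372 -0.92311 1.14742  w: 2.10697 1.08402 -0.46595 1.23229  tip: -0.44198 0.29287 0.45028  effort: -28.65119 -0.40763 -3.13753 -0.26289
step 12  q: 1.25271 0.90573 -0.93166 1.17107  w: 2.00329 1.11301 -0.38870 1.13801  tip: -0.43476 0.29581 0.43430  effort: -28.71330 -0.28763 -3.15854 -0.27102
step 13  q: 1.29174 0.92826 -0.93875 1.19291  w: 1.89996 1.13677 -0.32011 1.05069  tip: -0.42775 0.29780 0.41913  effort: -28.59280 -0.18324 -3.15904 -0.28345
step 14  q: 1.32873 0.95121 -0.94454 1.21307  w: 1.79896 1.15538 -0.25891 0.96961  tip: -0.42095 0.29889 0.40479  effort: -28.34743 -0.08943 -3.14563 -0.29827
step 15  q: 1.36374 0.97449 -0.94917 1.23167  w: 1.70151 1.16885 -0.20415 0.89412  tip: -0.41431 0.29916 0.39131  effort: -28.01861 -0.00235 -3.12286 -0.31416
step 16  q: 1.39685 0.99798 -0.95276 1.24881  w: 1.60829 1.17720 -0.15512 0.82371  tip: -0.40785 0.29870 0.37866  effort: -27.63601 0.08080 -3.09384 -0.33020
step 17  q: 1.42813 1.02158 -0.95542 1.26459  w: 1.51963 1.18048 -0.11126 0.75793  tip: -0.40153 0.29761 0.36684  effort: -27.22085 0.16195 -3.06073 -0.34580
step 18  q: 1.45769 1.04521 -0.95726 1.27910  w: 1.43562 1.17884 -0.07213 0.69645  tip: -0.39535 0.29598 0.35582  effort: -26.78825 0.24235 -3.02500 -0.36061
step 19  q: 1.48562 1.06875 -0.95835 1.29242  w: 1.35619 1.17249 -0.03739 0.63897  tip: -0.38930 0.29390 0.34556  effort: -26.34889 0.32277 -2.98761 -0.37443
step 20  q: 1.51200 1.09212 -0.95879 1.30463  w: 1.28124 1.16174 -0.00754 0.58513  tip: -0.38339 0.29145 0.33604  effort: -25.90900 0.40404 -2.94789 -0.38712
step 21  q: 1.53693 1.11524 -0.95870 1.31579  w: 1.21076 1.14711 0.01550 0.53441  tip: -0.37759 0.28871 0.32723  effort: -25.47095 0.48731 -2.90232 -0.39853
step 22  q: 1.56049 1.13803 -0.95819 1.32598  w: 1.14437 1.12898 0.03473 0.48720  tip: -0.37191 0.28576 0.31910  effort: -25.04456 0.57058 -2.85584 -0.40910
step 23  q: 1.58276 1.16042 -0.95732 1.33525  w: 1.08161 1.10755 0.05250 0.44356  tip: -0.36634 0.28266 0.31161  effort: -24.63471 0.65284 -2.81240 -0.41893
step 24  q: 1.60381 1.18236 -0.95610 1.34369  w: 1.02216 1.08307 0.06874 0.40317  tip: -0.36089 0.27946 0.30471  effort: -24.24089 0.73444 -2.77176 -0.42785
step 25  q: 1.62370 1.20377 -0.95457 1.35135  w: 0.96576 1.05586 0.08314 0.36577  tip: -0.35559 0.27619 0.29834  effort: -23.86248 0.81556 -2.73323 -0.43584
step 26  q: 1.64249 1.22462 -0.95278 1.35830  w: 0.91220 1.02629 0.09555 0.33117  tip: -0.35042 0.27290 0.29248  effort: -23.49925 0.89615 -2.69638 -0.44292
step 27  q: 1.66023 1.24485 -0.95076 1.36458  w: 0.86130 0.99473 0.10597 0.29921  tip: -0.34540 0.26961 0.28709  effort: -23.15114 0.97602 -2.66098 -0.44916
step 28  q: 1.67699 1.26444 -0.94855 1.37024  w: 0.81287 0.96156 0.11449 0.26974  tip: -0.34054 0.26635 0.28213  effort: 5.87082 -3.59494 -2.68243 -0.59410
step 29  q: 1.69949 1.28057 -0.95137 1.37788  w: 1.43748 0.64425 -0.39513 0.49819  tip: -0.33441 0.26656 0.27679  effort: -3.83287 -1.72870 -2.46143 -0.66100
step 30  q: 1.73216 1.29120 -0.96217 1.38865  w: 1.82841 0.40973 -0.68731 0.58288  tip: -0.32647 0.27256 0.27025  effort: -11.24783 -0.12359 -2.42743 -0.62784
step 31  q: 1.77085 1.29776 -0.97769 1.40030  w: 2.03876 0.23747 -0.86873 0.58490  tip: -0.31794 0.28240 0.26261  effort: -16.79343 1.21613 -2.42585 -0.55179
step 32  q: 1.81238 1.30137 -0.99619 1.41154  w: 2.11298 0.11703 -0.98610 0.54201  tip: -0.30940 0.29464 0.25409  effort: -20.81063 2.29404 -2.40216 -0.46397
step 33  q: 1.85441 1.30299 -1.01662 1.42171  w: 2.08810 0.04104 -1.06055 0.47785  tip: -0.30109 0.30817 0.24498  effort: -23.58418 3.12550 -2.34347 -0.38089
step 34  q: 1.89524 1.30346 -1.03821 1.43054  w: 1.99456 0.00270 -1.10290 0.40708  tip: -0.29310 0.32214 0.23558
max |effort| (N·m): 43.31203


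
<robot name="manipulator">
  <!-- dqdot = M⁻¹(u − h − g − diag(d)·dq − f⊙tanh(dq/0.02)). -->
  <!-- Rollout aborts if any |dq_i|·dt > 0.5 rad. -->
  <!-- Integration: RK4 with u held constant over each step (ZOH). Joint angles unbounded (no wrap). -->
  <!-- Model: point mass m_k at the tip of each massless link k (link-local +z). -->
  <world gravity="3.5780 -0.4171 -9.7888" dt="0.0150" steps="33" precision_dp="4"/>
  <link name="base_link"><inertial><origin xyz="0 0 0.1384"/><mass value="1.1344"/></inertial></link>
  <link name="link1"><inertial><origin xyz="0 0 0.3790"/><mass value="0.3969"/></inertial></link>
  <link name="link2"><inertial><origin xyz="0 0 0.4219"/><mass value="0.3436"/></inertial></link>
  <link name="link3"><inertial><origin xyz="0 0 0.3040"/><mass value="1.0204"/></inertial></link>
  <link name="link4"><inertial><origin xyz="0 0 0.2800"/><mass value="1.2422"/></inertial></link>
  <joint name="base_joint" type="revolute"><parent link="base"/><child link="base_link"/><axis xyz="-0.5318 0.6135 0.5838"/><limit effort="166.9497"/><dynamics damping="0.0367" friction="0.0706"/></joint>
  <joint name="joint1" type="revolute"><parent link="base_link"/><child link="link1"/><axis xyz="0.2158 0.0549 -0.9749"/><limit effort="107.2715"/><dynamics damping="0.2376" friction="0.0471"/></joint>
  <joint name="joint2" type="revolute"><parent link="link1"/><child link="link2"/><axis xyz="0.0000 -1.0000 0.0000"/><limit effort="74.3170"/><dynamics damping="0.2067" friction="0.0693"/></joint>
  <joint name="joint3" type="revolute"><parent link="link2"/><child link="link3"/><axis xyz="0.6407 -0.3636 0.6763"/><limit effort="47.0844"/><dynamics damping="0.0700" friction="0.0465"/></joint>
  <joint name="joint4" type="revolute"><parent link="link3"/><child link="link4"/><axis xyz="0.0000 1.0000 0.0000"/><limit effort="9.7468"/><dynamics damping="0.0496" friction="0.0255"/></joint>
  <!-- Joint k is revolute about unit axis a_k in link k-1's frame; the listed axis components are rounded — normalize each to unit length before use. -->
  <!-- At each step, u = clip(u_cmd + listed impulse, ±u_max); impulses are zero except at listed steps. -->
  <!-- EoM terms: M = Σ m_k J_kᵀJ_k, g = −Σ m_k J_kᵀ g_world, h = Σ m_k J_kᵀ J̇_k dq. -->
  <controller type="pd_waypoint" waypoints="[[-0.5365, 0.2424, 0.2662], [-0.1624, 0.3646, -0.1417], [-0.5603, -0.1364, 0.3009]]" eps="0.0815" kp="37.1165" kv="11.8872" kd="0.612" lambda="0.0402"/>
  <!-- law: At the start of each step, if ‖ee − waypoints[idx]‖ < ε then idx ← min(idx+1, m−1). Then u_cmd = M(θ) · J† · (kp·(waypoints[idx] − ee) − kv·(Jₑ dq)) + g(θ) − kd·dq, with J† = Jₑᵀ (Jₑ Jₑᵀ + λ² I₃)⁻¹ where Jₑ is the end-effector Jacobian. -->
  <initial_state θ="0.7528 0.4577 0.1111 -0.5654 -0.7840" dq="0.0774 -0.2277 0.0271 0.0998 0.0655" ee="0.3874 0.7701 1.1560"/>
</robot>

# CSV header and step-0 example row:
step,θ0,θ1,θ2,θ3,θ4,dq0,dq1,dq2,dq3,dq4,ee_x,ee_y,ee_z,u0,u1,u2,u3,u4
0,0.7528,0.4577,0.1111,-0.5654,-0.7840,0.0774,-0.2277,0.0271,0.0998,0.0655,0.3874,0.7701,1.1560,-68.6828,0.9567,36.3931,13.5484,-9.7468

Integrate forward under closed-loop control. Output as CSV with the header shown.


step,θ0,θ1,θ2,θ3,θ4,dq0,dq1,dq2,dq3,dq4,ee_x,ee_y,ee_z,u0,u1,u2,u3,u4
1,0.7480,0.4533,0.1125,-0.5796,-0.7970,-0.6925,-0.2670,0.1918,-1.9388,-1.7907,0.3838,0.7698,1.1536,-62.1717,0.2350,34.2886,14.0938,-9.7468
2,0.7356,0.4582,0.1186,-0.6160,-0.8388,-0.9578,0.8727,0.6178,-2.8911,-3.7687,0.3755,0.7663,1.1467,-54.3278,-1.8423,32.2747,13.8281,-9.2403
3,0.7179,0.4689,0.1278,-0.6661,-0.9074,-1.3501,0.7395,0.6779,-3.7056,-5.3647,0.3627,0.7593,1.1357,-44.3601,-3.4836,30.1154,13.1958,-6.6538
4,0.6962,0.4797,0.1394,-0.7244,-0.9941,-1.4925,0.8410,0.9127,-3.9931,-6.2052,0.3463,0.7488,1.1215,-35.3763,-5.1768,28.0866,12.4023,-4.8278
5,0.6728,0.4896,0.1542,-0.7860,-1.0894,-1.5871,0.6445,1.1215,-4.1540,-6.5258,0.3273,0.7356,1.1052,-27.4860,-6.3721,25.9925,11.6423,-3.4662
6,0.6489,0.4978,0.1727,-0.8483,-1.1878,-1.5662,0.5742,1.3840,-4.1076,-6.6152,0.3063,0.7202,1.0875,-20.9454,-7.2473,23.7660,10.8826,-2.3266
7,0.6256,0.5042,0.1950,-0.9097,-1.2862,-1.5179,0.3998,1.6196,-4.0309,-6.5348,0.2838,0.7032,1.0688,-15.5577,-7.6733,21.4812,10.1826,-1.3619
8,0.6035,0.5087,0.2209,-0.9692,-1.3829,-1.4184,0.2800,1.8572,-3.8731,-6.3912,0.2602,0.6852,1.0497,-11.2335,-7.7983,19.1954,9.5010,-0.5092
9,0.5830,0.5114,0.2502,-1.0262,-1.4771,-1.2982,0.1394,2.0730,-3.6952,-6.1973,0.2356,0.6666,1.0303,-7.7910,-7.6341,16.9708,8.8503,0.2279
10,0.5646,0.5123,0.2827,-1.0800,-1.5684,-1.1493,0.0435,2.2791,-3.4648,-5.9929,0.2104,0.6478,1.0108,-5.1101,-7.2872,14.8545,8.2073,0.8659
11,0.5485,0.5120,0.3182,-1.1303,-1.6565,-0.9848,-0.0366,2.4679,-3.2039,-5.7775,0.1846,0.6291,0.9915,-3.0673,-6.7952,12.8812,7.5776,1.3977
12,0.5350,0.5108,0.3565,-1.1762,-1.7414,-0.8088,-0.0966,2.6394,-2.9090,-5.5568,0.1585,0.6108,0.9725,-1.5702,-6.2113,11.0747,6.9583,1.8254
13,0.5242,0.5086,0.3972,-1.2178,-1.8229,-0.6336,-0.1922,2.7841,-2.6218,-5.3113,0.1322,0.5930,0.9538,-0.5254,-5.5338,9.4230,6.3605,2.1383
14,0.5160,0.5052,0.4399,-1.2547,-1.9007,-0.4490,-0.2577,2.9138,-2.2899,-5.0658,0.1059,0.5759,0.9355,0.1190,-4.8491,7.9370,5.7627,2.3579
15,0.5107,0.5008,0.4844,-1.2865,-1.9747,-0.2625,-0.3288,3.0237,-1.9400,-4.8046,0.0797,0.5597,0.9176,0.4104,-4.1621,6.6080,5.1796,2.4807
16,0.5082,0.4954,0.5305,-1.3128,-2.0447,-0.0732,-0.3922,3.1162,-1.5595,-4.5311,0.0537,0.5444,0.9001,0.3881,-3.5111,5.4294,4.6081,2.5179
17,0.5085,0.4890,0.5778,-1.3333,-2.1105,0.1159,-0.4632,3.1912,-1.1636,-4.2354,0.0279,0.5301,0.8830,0.1040,-2.9097,4.3828,4.0567,2.4731
18,0.5116,0.4816,0.6261,-1.3476,-2.1718,0.3071,-0.5207,3.2513,-0.7334,-3.9249,0.0025,0.5169,0.8662,-0.4078,-2.3944,3.4496,3.5183,2.3619
19,0.5177,0.4734,0.6753,-1.3554,-2.2282,0.5000,-0.5781,3.2967,-0.2855,-3.5926,-0.0224,0.5046,0.8496,-1.0959,-1.9717,2.5949,2.9995,2.1906
20,0.5266,0.4643,0.7250,-1.3563,-2.2795,0.6959,-0.6387,3.3301,0.1647,-3.2360,-0.0468,0.4933,0.8331,-1.9066,-1.6539,1.7855,2.5089,1.9685
21,0.5385,0.4540,0.7752,-1.3510,-2.3251,0.8980,-0.7126,3.3597,0.5774,-2.8499,-0.0706,0.4830,0.8166,-2.8116,-1.4491,0.9800,2.0708,1.7033
22,0.5535,0.4433,0.8257,-1.3389,-2.3651,1.0955,-0.7018,3.3756,1.0639,-2.4719,-0.0936,0.4735,0.7999,-3.7345,-1.4319,0.2036,1.6231,1.4298
23,0.5714,0.4328,0.8764,-1.3197,-2.3992,1.2869,-0.6685,3.3803,1.5338,-2.0789,-0.1158,0.4647,0.7830,-4.6470,-1.5584,-0.6020,1.2047,1.1412
24,0.5920,0.4232,0.9271,-1.2935,-2.4274,1.4617,-0.5929,3.3732,1.9809,-1.6822,-0.1371,0.4566,0.7658,-5.5392,-1.8536,-1.4486,0.8179,0.8538
25,0.6151,0.4149,0.9776,-1.2611,-2.4496,1.6059,-0.4742,3.3538,2.3747,-1.2890,-0.1574,0.4491,0.7481,-6.3869,-2.3245,-2.3625,0.4740,0.5786
26,0.6400,0.4087,1.0277,-1.2233,-2.4660,1.7025,-0.3186,3.3218,2.6791,-0.9083,-0.1767,0.4420,0.7300,-7.1383,-2.9620,-3.3732,0.1846,0.3258
27,0.6659,0.4051,1.0772,-1.1819,-2.4768,1.7360,-0.1416,3.2764,2.8590,-0.5503,-0.1949,0.4353,0.7112,-7.7193,-3.7298,-4.5036,-0.0407,0.1032
28,0.6918,0.4041,1.1259,-1.1387,-2.4826,1.6989,0.0307,3.2177,2.8900,-0.2233,-0.2121,0.4289,0.6921,-8.0542,-4.5588,-5.7581,-0.1992,-0.0857
29,0.7166,0.4055,1.1736,-1.0962,-2.4836,1.5982,0.1687,3.1474,2.7703,0.0680,-0.2282,0.4227,0.6725,-8.0937,-5.3541,-7.1160,-0.3008,-0.2400
30,0.7395,0.4088,1.2201,-1.0561,-2.4807,1.4347,0.2828,3.0575,2.5667,0.3031,-0.2434,0.4165,0.6526,-7.8680,-6.0738,-8.4854,-0.3759,-0.3455
31,0.7596,0.4136,1.2652,-1.0194,-2.4746,1.2295,0.3553,2.9505,2.3092,0.4977,-0.2577,0.4104,0.6327,-7.4191,-6.6591,-9.8172,-0.4425,-0.4254
32,0.7764,0.4191,1.3085,-0.9867,-2.4659,1.0020,0.3876,2.8272,2.0422,0.6560,-0.2711,0.4043,0.6129,-6.8127,-7.0839,-11.0596,-0.5211,-0.4836
33,0.7898,0.4249,1.3498,-0.9579,-2.4550,0.7689,0.3861,2.6906,1.7955,0.7831,-0.2838,0.3981,0.5935,,,,,


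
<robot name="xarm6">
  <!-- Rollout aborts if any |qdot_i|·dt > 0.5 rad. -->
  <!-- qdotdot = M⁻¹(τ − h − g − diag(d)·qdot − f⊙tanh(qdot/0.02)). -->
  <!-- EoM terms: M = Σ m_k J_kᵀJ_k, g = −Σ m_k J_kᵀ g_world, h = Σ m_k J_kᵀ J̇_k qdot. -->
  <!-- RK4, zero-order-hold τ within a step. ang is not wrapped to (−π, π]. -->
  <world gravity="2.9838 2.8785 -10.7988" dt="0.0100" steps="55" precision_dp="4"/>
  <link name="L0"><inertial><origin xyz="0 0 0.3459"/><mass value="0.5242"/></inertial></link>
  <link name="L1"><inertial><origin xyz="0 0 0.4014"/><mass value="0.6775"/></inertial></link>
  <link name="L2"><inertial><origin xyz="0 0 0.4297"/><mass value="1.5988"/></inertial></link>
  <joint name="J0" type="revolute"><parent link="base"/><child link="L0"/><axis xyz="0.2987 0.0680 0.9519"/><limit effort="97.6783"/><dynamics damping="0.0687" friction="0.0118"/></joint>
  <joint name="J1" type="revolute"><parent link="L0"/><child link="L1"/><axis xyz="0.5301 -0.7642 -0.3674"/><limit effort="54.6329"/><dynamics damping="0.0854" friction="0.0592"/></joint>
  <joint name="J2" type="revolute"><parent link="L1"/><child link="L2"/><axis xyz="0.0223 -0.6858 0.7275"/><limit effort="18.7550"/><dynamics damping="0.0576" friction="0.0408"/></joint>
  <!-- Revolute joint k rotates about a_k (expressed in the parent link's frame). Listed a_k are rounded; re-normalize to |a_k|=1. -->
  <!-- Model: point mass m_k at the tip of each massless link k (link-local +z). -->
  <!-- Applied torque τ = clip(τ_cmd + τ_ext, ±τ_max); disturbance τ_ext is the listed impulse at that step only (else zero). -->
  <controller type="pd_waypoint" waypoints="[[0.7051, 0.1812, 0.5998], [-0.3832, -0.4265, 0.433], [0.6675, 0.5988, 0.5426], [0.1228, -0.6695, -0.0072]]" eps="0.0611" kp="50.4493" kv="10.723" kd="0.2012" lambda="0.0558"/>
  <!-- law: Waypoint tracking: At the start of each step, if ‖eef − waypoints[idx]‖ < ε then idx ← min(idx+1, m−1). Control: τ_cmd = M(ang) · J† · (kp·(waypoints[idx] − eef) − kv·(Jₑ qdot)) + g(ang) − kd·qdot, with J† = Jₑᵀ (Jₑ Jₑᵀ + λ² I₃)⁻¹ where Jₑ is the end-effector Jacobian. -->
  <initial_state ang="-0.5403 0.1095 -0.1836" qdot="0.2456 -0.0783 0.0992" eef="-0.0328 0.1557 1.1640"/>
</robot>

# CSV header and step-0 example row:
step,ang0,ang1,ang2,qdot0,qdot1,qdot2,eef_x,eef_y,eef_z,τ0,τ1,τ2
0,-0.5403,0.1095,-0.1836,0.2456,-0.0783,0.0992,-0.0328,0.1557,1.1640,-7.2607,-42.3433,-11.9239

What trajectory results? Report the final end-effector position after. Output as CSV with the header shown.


step,ang0,ang1,ang2,qdot0,qdot1,qdot2,eef_x,eef_y,eef_z,τ0,τ1,τ2
1,-0.5418,0.1089,-0.1896,-0.5512,-0.0535,-1.2862,-0.0308,0.1552,1.1640,-6.2174,-37.0376,-10.3054
2,-0.5509,0.1083,-0.2081,-1.2614,-0.0696,-2.4130,-0.0255,0.1552,1.1638,-5.4448,-32.2506,-8.7722
3,-0.5668,0.1073,-0.2369,-1.9504,-0.1139,-3.3489,-0.0172,0.1557,1.1633,-4.8823,-27.9864,-7.3526
4,-0.5897,0.1059,-0.2742,-2.6562,-0.1836,-4.1256,-0.0063,0.1565,1.1623,-4.4676,-24.2494,-6.0644
5,-0.6199,0.1035,-0.3185,-3.3993,-0.2818,-4.7524,0.0068,0.1576,1.1607,-4.1360,-21.0280,-4.9188
6,-0.6577,0.1001,-0.3684,-4.1874,-0.4136,-5.2240,0.0217,0.1590,1.1584,-3.8265,-18.2851,-3.9229
7,-0.7036,0.0951,-0.4221,-5.0204,-0.5823,-5.5308,0.0382,0.1605,1.1554,-3.4912,-15.9611,-3.0800
8,-0.7581,0.0883,-0.4781,-5.8959,-0.7857,-5.6660,0.0560,0.1622,1.1514,-3.1036,-13.9868,-2.3901
9,-0.8215,0.0793,-0.5346,-6.8132,-1.0153,-5.6293,0.0749,0.1639,1.1466,-2.6596,-12.3020,-1.8513
10,-0.8943,0.0679,-0.5899,-7.7757,-1.2568,-5.4274,0.0945,0.1657,1.1410,-2.1731,-10.8688,-1.4601
11,-0.9770,0.0541,-0.6424,-8.7913,-1.4922,-5.0723,0.1147,0.1675,1.1347,-1.6674,-9.6774,-1.2115
12,-1.0702,0.0381,-0.6907,-9.8700,-1.7015,-4.5801,0.1354,0.1693,1.1278,-1.1671,-8.7426,-1.0982
13,-1.1745,0.0202,-0.7335,-11.0209,-1.8638,-3.9712,0.1562,0.1712,1.1205,-0.6930,-8.0959,-1.1080
14,-1.2907,0.0011,-0.7698,-12.2461,-1.9585,-3.2724,0.1772,0.1730,1.1130,-0.2589,-7.7745,-1.2231
15,-1.4195,-0.0186,-0.7987,-13.5347,-1.9664,-2.5206,0.1980,0.1749,1.1056,0.1285,-7.8076,-1.4175
16,-1.5614,-0.0379,-0.8201,-14.8543,-1.8713,-1.7679,0.2187,0.1769,1.0983,0.4680,-8.2036,-1.6566
17,-1.7164,-0.0557,-0.8343,-16.1452,-1.6622,-1.0849,0.2390,0.1791,1.0913,0.7587,-8.9403,-1.8974
18,-1.8838,-0.0708,-0.8423,-17.3189,-1.3376,-0.5594,0.2590,0.1815,1.0846,0.9939,-9.9642,-2.0908
19,-2.0619,-0.0821,-0.8463,-18.2670,-0.9095,-0.2844,0.2786,0.1842,1.0781,1.1573,-11.1987,-2.1868
20,-2.2480,-0.0888,-0.8491,-18.8811,-0.4072,-0.3339,0.2979,0.1874,1.0717,1.2282,-12.5594,-2.1432
21,-2.4381,-0.0902,-0.8541,-19.0802,0.1236,-0.7326,0.3168,0.1910,1.0650,1.1967,-13.9616,-1.9336
22,-2.6280,-0.0864,-0.8647,-18.8343,0.6267,-1.4367,0.3357,0.1949,1.0576,1.0796,-15.3215,-1.5536
23,-2.8134,-0.0779,-0.8834,-18.1732,1.0509,-2.3425,0.3544,0.1990,1.0491,0.9226,-16.5844,-1.0168
24,-2.9903,-0.0658,-0.9117,-17.1745,1.3596,-3.3173,0.3732,0.2031,1.0393,0.7855,-17.6956,-0.3490
25,-3.1560,-0.0512,-0.9495,-15.9405,1.5403,-4.2391,0.3919,0.2068,1.0281,0.7200,-18.6154,0.4198
26,-3.3086,-0.0354,-0.9959,-14.5735,1.6026,-5.0242,0.4106,0.2099,1.0153,0.7516,-19.3210,1.2593
27,-3.4472,-0.0195,-1.0492,-13.1584,1.5709,-5.6327,0.4291,0.2123,1.0012,0.8770,-19.8068,2.1403
28,-3.5717,-0.0042,-1.1077,-11.7577,1.4752,-6.0598,0.4472,0.2138,0.9858,1.0710,-20.0824,3.0345
29,-3.6824,0.0099,-1.1696,-10.4127,1.3437,-6.3219,0.4649,0.2144,0.9695,1.2999,-20.1702,3.9144
30,-3.7800,0.0226,-1.2335,-9.1481,1.1995,-6.4448,0.4819,0.2140,0.9525,1.5307,-20.1004,4.7554
31,-3.8655,0.0339,-1.2980,-7.9771,1.0588,-6.4559,0.4981,0.2128,0.9350,1.7374,-19.9068,5.5367
32,-3.9397,0.0439,-1.3621,-6.9050,0.9322,-6.3802,0.5135,0.2108,0.9172,1.9021,-19.6226,6.2424
33,-4.0038,0.0527,-1.4252,-5.9321,0.8252,-6.2384,0.5281,0.2082,0.8994,2.0152,-19.2784,6.8624
34,-4.0586,0.0605,-1.4866,-5.0559,0.7401,-6.0473,0.5417,0.2050,0.8818,2.0729,-18.8999,7.3915
35,-4.1051,0.0676,-1.5459,-4.2722,0.6765,-5.8196,0.5544,0.2016,0.8645,2.0764,-18.5077,7.8290
36,-4.1442,0.0741,-1.6028,-3.5756,0.6328,-5.5653,0.5662,0.1978,0.8476,2.0296,-18.1173,8.1778
37,-4.1768,0.0803,-1.6571,-2.9602,0.6064,-5.2921,0.5773,0.1940,0.8312,1.9380,-17.7394,8.4436
38,-4.2037,0.0863,-1.7085,-2.4200,0.5944,-5.0059,0.5875,0.1901,0.8154,1.8082,-17.3806,8.6337
39,-4.2254,0.0923,-1.7571,-1.9487,0.5938,-4.7115,0.5970,0.1862,0.8002,1.6468,-17.0443,8.7562
40,-4.2428,0.0983,-1.8027,-1.5402,0.6019,-4.4129,0.6058,0.1824,0.7857,1.4600,-16.7317,8.8200
41,-4.2564,0.1044,-1.8453,-1.1885,0.6160,-4.1135,0.6140,0.1788,0.7719,1.2538,-16.4419,8.8338
42,-4.2668,0.1106,-1.8850,-0.8877,0.6338,-3.8163,0.6216,0.1753,0.7588,1.0333,-16.1731,8.8060
43,-4.2744,0.1170,-1.9217,-0.6322,0.6533,-3.5239,0.6286,0.1721,0.7464,0.8031,-15.9230,8.7443
44,-4.2796,0.1237,-1.9555,-0.4167,0.6728,-3.2386,0.6352,0.1691,0.7346,0.5669,-15.6887,8.6557
45,-4.2828,0.1305,-1.9865,-0.2363,0.6910,-2.9627,0.6413,0.1663,0.7236,0.3281,-15.4677,8.5466
46,-4.2844,0.1375,-2.0148,-0.0866,0.7069,-2.6978,0.6470,0.1638,0.7132,0.0893,-15.2575,8.4223
47,-4.2847,0.1446,-2.0405,0.0365,0.7193,-2.4457,0.6523,0.1616,0.7035,-0.1468,-15.0560,8.2874
48,-4.2838,0.1518,-2.0638,0.1361,0.7275,-2.2081,0.6573,0.1596,0.6944,-0.3769,-14.8613,8.1461
49,-4.2820,0.1591,-2.0848,0.2164,0.7316,-1.9851,0.6619,0.1578,0.6858,-0.6019,-14.6718,8.0011
50,-4.2795,0.1664,-2.1036,0.2806,0.7315,-1.7772,0.6662,0.1563,0.6779,-0.8206,-14.4866,7.8552
51,-4.2765,0.1737,-2.1204,0.3310,0.7272,-1.5847,0.6702,0.1551,0.6704,-1.0320,-14.3048,7.7103
52,-4.2730,0.1809,-2.1354,0.3700,0.7189,-1.4076,0.6739,0.1540,0.6635,-1.2357,-14.1258,7.5679
53,-4.2691,0.1881,-2.1486,0.3992,0.7068,-1.2455,0.6773,0.1532,0.6570,-1.4309,-13.9494,7.4291
54,-4.2650,0.1951,-2.1604,0.4205,0.6911,-1.0980,0.6805,0.1525,0.6510,-1.6174,-13.7754,7.2947
55,-4.2608,0.2019,-2.1707,0.4351,0.6723,-0.9645,0.6835,0.1520,0.6455,,,
# final eef position (m): 0.6835 0.1520 0.6455


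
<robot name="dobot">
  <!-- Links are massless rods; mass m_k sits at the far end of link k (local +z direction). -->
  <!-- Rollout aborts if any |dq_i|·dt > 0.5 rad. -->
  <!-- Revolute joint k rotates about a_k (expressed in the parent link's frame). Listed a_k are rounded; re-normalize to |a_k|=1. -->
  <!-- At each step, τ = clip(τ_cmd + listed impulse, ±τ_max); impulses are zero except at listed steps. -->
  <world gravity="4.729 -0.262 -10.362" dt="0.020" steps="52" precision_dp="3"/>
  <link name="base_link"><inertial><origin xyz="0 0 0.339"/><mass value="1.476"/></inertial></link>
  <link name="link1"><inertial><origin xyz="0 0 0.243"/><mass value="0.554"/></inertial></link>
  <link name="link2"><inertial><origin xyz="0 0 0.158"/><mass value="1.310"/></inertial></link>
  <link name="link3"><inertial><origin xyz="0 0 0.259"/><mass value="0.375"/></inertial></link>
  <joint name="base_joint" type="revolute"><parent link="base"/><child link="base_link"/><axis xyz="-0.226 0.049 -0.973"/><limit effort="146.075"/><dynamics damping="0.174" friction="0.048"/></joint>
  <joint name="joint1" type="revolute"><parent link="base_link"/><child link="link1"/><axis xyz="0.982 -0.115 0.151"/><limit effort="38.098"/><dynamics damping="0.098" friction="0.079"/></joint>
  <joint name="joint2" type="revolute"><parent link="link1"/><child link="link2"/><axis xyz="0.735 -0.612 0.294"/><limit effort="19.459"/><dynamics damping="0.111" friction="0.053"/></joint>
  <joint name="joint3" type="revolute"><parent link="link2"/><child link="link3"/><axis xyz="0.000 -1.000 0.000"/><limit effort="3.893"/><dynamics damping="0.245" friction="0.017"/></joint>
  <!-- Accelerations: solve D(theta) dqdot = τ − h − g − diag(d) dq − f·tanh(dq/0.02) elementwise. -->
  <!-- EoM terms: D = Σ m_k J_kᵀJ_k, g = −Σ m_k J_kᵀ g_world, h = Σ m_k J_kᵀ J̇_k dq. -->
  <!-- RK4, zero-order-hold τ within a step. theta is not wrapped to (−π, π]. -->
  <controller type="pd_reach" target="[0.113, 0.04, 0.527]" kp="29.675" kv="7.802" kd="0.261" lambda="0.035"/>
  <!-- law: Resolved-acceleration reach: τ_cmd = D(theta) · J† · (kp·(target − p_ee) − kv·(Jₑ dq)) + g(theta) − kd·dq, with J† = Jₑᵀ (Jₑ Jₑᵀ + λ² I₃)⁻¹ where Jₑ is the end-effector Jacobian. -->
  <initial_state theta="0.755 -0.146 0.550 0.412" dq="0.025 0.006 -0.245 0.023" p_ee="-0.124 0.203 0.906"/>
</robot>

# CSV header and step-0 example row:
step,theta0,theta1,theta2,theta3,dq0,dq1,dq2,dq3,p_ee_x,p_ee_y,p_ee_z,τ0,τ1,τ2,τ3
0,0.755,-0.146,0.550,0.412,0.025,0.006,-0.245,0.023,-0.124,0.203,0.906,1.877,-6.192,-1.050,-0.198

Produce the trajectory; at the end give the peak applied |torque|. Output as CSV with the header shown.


step,theta0,theta1,theta2,theta3,dq0,dq1,dq2,dq3,p_ee_x,p_ee_y,p_ee_z,τ0,τ1,τ2,τ3
1,0.745,-0.167,0.569,0.401,-0.960,-2.014,2.037,-1.017,-0.122,0.204,0.905,1.667,-4.676,-1.380,0.029
2,0.725,-0.216,0.617,0.382,-1.032,-2.843,2.746,-0.865,-0.119,0.207,0.902,0.786,-2.745,-1.004,-0.094
3,0.708,-0.277,0.677,0.366,-0.684,-3.243,3.197,-0.754,-0.114,0.215,0.896,-0.311,-0.705,-0.557,-0.181
4,0.698,-0.343,0.743,0.353,-0.339,-3.455,3.394,-0.537,-0.108,0.225,0.887,-1.359,1.266,-0.121,-0.275
5,0.694,-0.413,0.811,0.345,-0.029,-3.526,3.408,-0.292,-0.100,0.237,0.876,-2.244,3.008,0.278,-0.354
6,0.696,-0.483,0.877,0.341,0.197,-3.512,3.285,-0.056,-0.092,0.250,0.864,-2.910,4.448,0.639,-0.411
7,0.703,-0.552,0.942,0.342,0.450,-3.403,3.149,0.082,-0.082,0.264,0.850,-3.409,5.588,0.943,-0.423
8,0.715,-0.618,1.003,0.344,0.702,-3.231,2.993,0.193,-0.071,0.277,0.836,-3.779,6.456,1.202,-0.421
9,0.731,-0.681,1.061,0.349,0.940,-3.026,2.839,0.284,-0.060,0.289,0.822,-4.056,7.093,1.417,-0.413
10,0.752,-0.739,1.117,0.355,1.155,-2.811,2.704,0.349,-0.048,0.299,0.807,-4.269,7.546,1.591,-0.400
11,0.777,-0.793,1.170,0.363,1.343,-2.603,2.590,0.394,-0.035,0.309,0.793,-4.438,7.855,1.730,-0.384
12,0.806,-0.843,1.220,0.371,1.500,-2.408,2.494,0.422,-0.023,0.316,0.779,-4.575,8.055,1.840,-0.368
13,0.837,-0.889,1.269,0.380,1.627,-2.231,2.414,0.437,-0.010,0.322,0.765,-4.684,8.172,1.925,-0.353
14,0.871,-0.932,1.317,0.388,1.727,-2.074,2.345,0.441,0.003,0.327,0.751,-4.767,8.225,1.989,-0.341
15,0.906,-0.972,1.363,0.397,1.802,-1.935,2.286,0.437,0.015,0.330,0.738,-4.826,8.230,2.036,-0.330
16,0.943,-1.010,1.409,0.406,1.856,-1.814,2.234,0.427,0.028,0.332,0.726,-4.860,8.196,2.069,-0.323
17,0.980,-1.045,1.453,0.414,1.890,-1.708,2.186,0.413,0.040,0.332,0.714,-4.872,8.132,2.091,-0.317
18,1.018,-1.078,1.496,0.422,1.908,-1.617,2.142,0.397,0.051,0.332,0.702,-4.862,8.044,2.102,-0.314
19,1.056,-1.110,1.539,0.430,1.912,-1.539,2.100,0.378,0.062,0.330,0.691,-4.830,7.936,2.106,-0.313
20,1.094,-1.140,1.580,0.437,1.904,-1.472,2.060,0.359,0.073,0.328,0.681,-4.780,7.814,2.103,-0.314
21,1.132,-1.169,1.621,0.444,1.887,-1.413,2.021,0.339,0.083,0.324,0.671,-4.713,7.679,2.094,-0.317
22,1.170,-1.197,1.661,0.451,1.862,-1.363,1.982,0.319,0.092,0.320,0.661,-4.631,7.535,2.081,-0.320
23,1.207,-1.224,1.700,0.457,1.830,-1.319,1.944,0.299,0.101,0.315,0.652,-4.535,7.384,2.065,-0.325
24,1.243,-1.250,1.739,0.463,1.794,-1.281,1.906,0.279,0.109,0.310,0.643,-4.428,7.227,2.045,-0.330
25,1.278,-1.275,1.777,0.468,1.754,-1.247,1.868,0.260,0.116,0.304,0.635,-4.312,7.066,2.024,-0.336
26,1.313,-1.300,1.814,0.473,1.710,-1.217,1.831,0.241,0.123,0.298,0.627,-4.188,6.902,2.001,-0.342
27,1.347,-1.324,1.850,0.478,1.665,-1.190,1.793,0.223,0.129,0.292,0.620,-4.057,6.737,1.976,-0.348
28,1.380,-1.347,1.885,0.482,1.617,-1.165,1.754,0.206,0.135,0.285,0.613,-3.922,6.572,1.951,-0.355
29,1.412,-1.370,1.920,0.486,1.569,-1.142,1.716,0.188,0.140,0.278,0.606,-3.783,6.406,1.926,-0.361
30,1.442,-1.393,1.954,0.490,1.521,-1.120,1.678,0.172,0.144,0.271,0.600,-3.642,6.242,1.901,-0.367
31,1.472,-1.415,1.987,0.493,1.472,-1.099,1.639,0.156,0.148,0.264,0.594,-3.500,6.079,1.875,-0.373
32,1.501,-1.437,2.020,0.496,1.424,-1.078,1.601,0.140,0.152,0.257,0.588,-3.357,5.918,1.850,-0.378
33,1.529,-1.458,2.051,0.499,1.376,-1.058,1.562,0.126,0.155,0.250,0.583,-3.214,5.759,1.825,-0.384
34,1.557,-1.479,2.082,0.501,1.329,-1.038,1.524,0.111,0.157,0.243,0.578,-3.073,5.604,1.801,-0.389
35,1.583,-1.500,2.112,0.503,1.283,-1.018,1.485,0.097,0.159,0.236,0.573,-2.933,5.451,1.778,-0.393
36,1.608,-1.520,2.142,0.505,1.237,-0.998,1.447,0.084,0.161,0.229,0.569,-2.796,5.302,1.755,-0.398
37,1.632,-1.540,2.170,0.506,1.193,-0.979,1.408,0.071,0.162,0.222,0.565,-2.661,5.157,1.733,-0.402
38,1.656,-1.559,2.198,0.508,1.149,-0.959,1.370,0.058,0.163,0.215,0.561,-2.530,5.015,1.711,-0.406
39,1.678,-1.578,2.225,0.509,1.107,-0.939,1.332,0.047,0.164,0.209,0.558,-2.401,4.877,1.691,-0.409
40,1.700,-1.597,2.251,0.510,1.066,-0.919,1.295,0.036,0.165,0.202,0.554,-2.277,4.743,1.671,-0.412
41,1.721,-1.615,2.277,0.510,1.025,-0.899,1.257,0.026,0.165,0.196,0.551,-2.156,4.614,1.652,-0.416
42,1.741,-1.633,2.302,0.511,0.986,-0.879,1.220,0.018,0.165,0.190,0.548,-2.039,4.488,1.634,-0.419
43,1.760,-1.650,2.326,0.511,0.948,-0.859,1.183,0.012,0.164,0.184,0.546,-1.926,4.366,1.617,-0.423
44,1.779,-1.667,2.349,0.511,0.911,-0.839,1.146,0.007,0.164,0.178,0.543,-1.817,4.249,1.600,-0.427
45,1.797,-1.684,2.372,0.511,0.875,-0.819,1.109,0.003,0.163,0.173,0.541,-1.713,4.135,1.585,-0.431
46,1.814,-1.700,2.393,0.511,0.839,-0.800,1.073,-0.001,0.163,0.168,0.538,-1.612,4.025,1.570,-0.435
47,1.830,-1.716,2.415,0.511,0.805,-0.780,1.038,-0.004,0.162,0.163,0.536,-1.516,3.920,1.556,-0.438
48,1.846,-1.732,2.435,0.511,0.772,-0.761,1.003,-0.007,0.161,0.158,0.534,-1.424,3.818,1.543,-0.442
49,1.861,-1.747,2.455,0.511,0.739,-0.743,0.969,-0.010,0.159,0.153,0.532,-1.336,3.720,1.530,-0.445
50,1.876,-1.761,2.474,0.511,0.707,-0.724,0.935,-0.013,0.158,0.148,0.531,-1.251,3.626,1.519,-0.447
51,1.890,-1.776,2.492,0.511,0.676,-0.705,0.903,-0.016,0.157,0.144,0.529,-1.171,3.536,1.508,-0.449
52,1.903,-1.790,2.510,0.510,0.646,-0.687,0.871,-0.020,0.156,0.140,0.528,,,,
# max |τ| (N·m): 8.230


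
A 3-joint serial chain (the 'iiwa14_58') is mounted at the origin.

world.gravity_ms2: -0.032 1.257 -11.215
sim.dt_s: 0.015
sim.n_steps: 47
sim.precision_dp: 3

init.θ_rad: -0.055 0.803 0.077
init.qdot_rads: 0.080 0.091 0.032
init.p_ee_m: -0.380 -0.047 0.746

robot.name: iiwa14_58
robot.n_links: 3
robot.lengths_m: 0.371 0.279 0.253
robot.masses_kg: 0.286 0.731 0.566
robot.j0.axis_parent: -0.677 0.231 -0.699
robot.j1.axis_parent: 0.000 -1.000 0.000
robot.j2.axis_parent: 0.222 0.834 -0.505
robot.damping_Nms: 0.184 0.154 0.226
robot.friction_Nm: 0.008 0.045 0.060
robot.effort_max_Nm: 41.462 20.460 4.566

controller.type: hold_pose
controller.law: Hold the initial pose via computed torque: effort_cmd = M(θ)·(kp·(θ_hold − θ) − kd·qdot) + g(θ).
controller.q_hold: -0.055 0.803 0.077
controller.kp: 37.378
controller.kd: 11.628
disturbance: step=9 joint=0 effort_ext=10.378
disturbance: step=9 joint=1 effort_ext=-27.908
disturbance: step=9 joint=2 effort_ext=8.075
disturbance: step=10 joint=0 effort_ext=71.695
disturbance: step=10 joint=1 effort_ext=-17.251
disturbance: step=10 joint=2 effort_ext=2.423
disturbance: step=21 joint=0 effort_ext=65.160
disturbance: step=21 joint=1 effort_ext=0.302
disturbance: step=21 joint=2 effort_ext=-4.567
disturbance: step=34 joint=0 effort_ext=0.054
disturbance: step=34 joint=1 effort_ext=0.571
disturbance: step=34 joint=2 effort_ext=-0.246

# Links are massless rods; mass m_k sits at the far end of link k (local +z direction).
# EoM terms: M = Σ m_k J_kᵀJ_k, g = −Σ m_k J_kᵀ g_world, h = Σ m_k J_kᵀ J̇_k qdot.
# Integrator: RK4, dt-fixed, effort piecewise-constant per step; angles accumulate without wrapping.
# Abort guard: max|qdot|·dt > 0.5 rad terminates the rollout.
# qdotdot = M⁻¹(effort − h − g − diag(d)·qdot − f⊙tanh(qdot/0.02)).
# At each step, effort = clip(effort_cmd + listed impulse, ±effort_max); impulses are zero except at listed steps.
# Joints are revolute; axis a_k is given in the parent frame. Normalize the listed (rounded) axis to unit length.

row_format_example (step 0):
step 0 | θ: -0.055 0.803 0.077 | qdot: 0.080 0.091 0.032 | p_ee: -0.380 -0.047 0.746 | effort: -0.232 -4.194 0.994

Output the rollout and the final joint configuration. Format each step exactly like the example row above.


step 1 | θ: -0.054 0.804 0.077 | qdot: 0.064 0.063 0.000 | p_ee: -0.380 -0.046 0.746 | effort: -0.175 -4.171 0.987
step 2 | θ: -0.053 0.805 0.076 | qdot: 0.051 0.047 -0.006 | p_ee: -0.380 -0.045 0.745 | effort: -0.125 -4.152 0.979
step 3 | θ: -0.052 0.805 0.076 | qdot: 0.039 0.030 -0.018 | p_ee: -0.380 -0.045 0.745 | effort: -0.081 -4.134 0.972
step 4 | θ: -0.052 0.806 0.076 | qdot: 0.029 0.015 -0.032 | p_ee: -0.380 -0.045 0.745 | effort: -0.042 -4.120 0.967
step 5 | θ: -0.051 0.806 0.076 | qdot: 0.022 0.007 -0.034 | p_ee: -0.380 -0.044 0.745 | effort: -0.007 -4.110 0.962
step 6 | θ: -0.051 0.806 0.076 | qdot: 0.015 0.001 -0.033 | p_ee: -0.380 -0.044 0.745 | effort: 0.024 -4.103 0.958
step 7 | θ: -0.051 0.806 0.076 | qdot: 0.010 -0.003 -0.031 | p_ee: -0.380 -0.044 0.745 | effort: 0.050 -4.097 0.955
step 8 | θ: -0.051 0.807 0.076 | qdot: 0.006 -0.006 -0.029 | p_ee: -0.380 -0.044 0.745 | effort: 0.074 -4.093 0.952
step 9 | θ: -0.051 0.807 0.076 | qdot: 0.002 -0.008 -0.027 | p_ee: -0.380 -0.044 0.745 | effort: 10.472 -20.460 4.566
step 10 | θ: -0.050 0.795 0.065 | qdot: 0.048 -1.489 -1.323 | p_ee: -0.378 -0.043 0.748 | effort: 41.462 -18.404 2.682
step 11 | θ: -0.043 0.767 0.043 | qdot: 1.000 -2.189 -1.603 | p_ee: -0.370 -0.035 0.756 | effort: -9.284 1.600 -0.171
step 12 | θ: -0.029 0.740 0.028 | qdot: 0.856 -1.530 -0.537 | p_ee: -0.359 -0.024 0.765 | effort: -8.147 0.935 -0.102
step 13 | θ: -0.017 0.720 0.024 | qdot: 0.710 -1.099 -0.045 | p_ee: -0.350 -0.014 0.773 | effort: -7.134 0.348 -0.005
step 14 | θ: -0.007 0.706 0.025 | qdot: 0.568 -0.826 0.069 | p_ee: -0.342 -0.007 0.779 | effort: -6.234 -0.171 0.106
step 15 | θ: 0.000 0.695 0.025 | qdot: 0.439 -0.636 0.028 | p_ee: -0.336 -0.001 0.783 | effort: -5.435 -0.633 0.216
step 16 | θ: 0.006 0.687 0.026 | qdot: 0.330 -0.465 0.027 | p_ee: -0.332 0.003 0.786 | effort: -4.726 -1.043 0.311
step 17 | θ: 0.010 0.681 0.026 | qdot: 0.238 -0.315 0.042 | p_ee: -0.329 0.006 0.789 | effort: -4.097 -1.407 0.393
step 18 | θ: 0.013 0.677 0.026 | qdot: 0.159 -0.193 0.043 | p_ee: -0.326 0.009 0.790 | effort: -3.540 -1.730 0.466
step 19 | θ: 0.015 0.675 0.027 | qdot: 0.092 -0.090 0.044 | p_ee: -0.325 0.010 0.791 | effort: -3.048 -2.016 0.531
step 20 | θ: 0.016 0.674 0.027 | qdot: 0.036 -0.005 0.045 | p_ee: -0.324 0.011 0.791 | effort: -2.613 -2.270 0.588
step 21 | θ: 0.016 0.674 0.027 | qdot: -0.013 0.055 0.029 | p_ee: -0.325 0.011 0.791 | effort: 41.462 -2.181 -3.930
step 22 | θ: 0.023 0.669 -0.004 | qdot: 0.957 -0.588 -3.783 | p_ee: -0.326 0.018 0.789 | effort: -9.744 -2.747 1.414
step 23 | θ: 0.037 0.666 -0.043 | qdot: 0.814 0.033 -1.672 | p_ee: -0.329 0.030 0.786 | effort: -8.503 -2.936 1.250
step 24 | θ: 0.047 0.668 -0.060 | qdot: 0.645 0.292 -0.698 | p_ee: -0.330 0.039 0.783 | effort: -7.405 -3.081 1.170
step 25 | θ: 0.056 0.673 -0.067 | qdot: 0.483 0.393 -0.231 | p_ee: -0.332 0.046 0.781 | effort: -6.433 -3.203 1.129
step 26 | θ: 0.062 0.680 -0.069 | qdot: 0.337 0.415 -0.028 | p_ee: -0.333 0.051 0.779 | effort: -5.575 -3.309 1.107
step 27 | θ: 0.066 0.686 -0.069 | qdot: 0.207 0.381 -0.017 | p_ee: -0.335 0.054 0.777 | effort: -4.817 -3.401 1.101
step 28 | θ: 0.069 0.691 -0.068 | qdot: 0.098 0.349 -0.011 | p_ee: -0.336 0.056 0.775 | effort: -4.148 -3.482 1.095
step 29 | θ: 0.069 0.696 -0.068 | qdot: 0.007 0.320 -0.005 | p_ee: -0.338 0.057 0.774 | effort: -3.558 -3.553 1.090
step 30 | θ: 0.069 0.701 -0.068 | qdot: -0.068 0.295 0.002 | p_ee: -0.340 0.056 0.772 | effort: -3.041 -3.615 1.086
step 31 | θ: 0.067 0.705 -0.068 | qdot: -0.129 0.270 0.002 | p_ee: -0.342 0.055 0.771 | effort: -2.587 -3.669 1.082
step 32 | θ: 0.065 0.709 -0.067 | qdot: -0.179 0.248 0.006 | p_ee: -0.344 0.053 0.769 | effort: -2.187 -3.717 1.079
step 33 | θ: 0.062 0.713 -0.067 | qdot: -0.217 0.233 0.022 | p_ee: -0.346 0.051 0.768 | effort: -1.837 -3.759 1.075
step 34 | θ: 0.059 0.716 -0.067 | qdot: -0.247 0.221 0.044 | p_ee: -0.348 0.048 0.766 | effort: -1.476 -3.224 0.824
step 35 | θ: 0.055 0.719 -0.068 | qdot: -0.267 0.217 -0.049 | p_ee: -0.350 0.045 0.765 | effort: -1.271 -3.930 1.108
step 36 | θ: 0.051 0.723 -0.068 | qdot: -0.283 0.207 -0.006 | p_ee: -0.353 0.042 0.764 | effort: -1.035 -3.945 1.099
step 37 | θ: 0.046 0.726 -0.068 | qdot: -0.295 0.191 0.010 | p_ee: -0.355 0.039 0.762 | effort: -0.830 -3.958 1.092
step 38 | θ: 0.042 0.728 -0.068 | qdot: -0.303 0.177 0.026 | p_ee: -0.357 0.036 0.761 | effort: -0.651 -3.969 1.086
step 39 | θ: 0.037 0.731 -0.067 | qdot: -0.306 0.167 0.048 | p_ee: -0.358 0.032 0.760 | effort: -0.496 -3.978 1.079
step 40 | θ: 0.033 0.733 -0.067 | qdot: -0.307 0.152 0.049 | p_ee: -0.360 0.029 0.759 | effort: -0.362 -3.986 1.075
step 41 | θ: 0.028 0.735 -0.067 | qdot: -0.305 0.139 0.049 | p_ee: -0.362 0.025 0.758 | effort: -0.247 -3.992 1.072
step 42 | θ: 0.023 0.737 -0.066 | qdot: -0.300 0.126 0.049 | p_ee: -0.363 0.022 0.757 | effort: -0.147 -3.997 1.068
step 43 | θ: 0.019 0.739 -0.066 | qdot: -0.294 0.115 0.049 | p_ee: -0.365 0.018 0.756 | effort: -0.062 -4.001 1.065
step 44 | θ: 0.015 0.740 -0.066 | qdot: -0.287 0.106 0.049 | p_ee: -0.366 0.015 0.755 | effort: 0.011 -4.004 1.062
step 45 | θ: 0.010 0.742 -0.065 | qdot: -0.278 0.097 0.049 | p_ee: -0.367 0.011 0.754 | effort: 0.073 -4.006 1.060
step 46 | θ: 0.006 0.743 -0.065 | qdot: -0.269 0.089 0.049 | p_ee: -0.369 0.008 0.754 | effort: 0.125 -4.007 1.057
step 47 | θ: 0.002 0.744 -0.065 | qdot: -0.259 0.081 0.049 | p_ee: -0.370 0.005 0.753
final θ (rad): 0.002 0.744 -0.065
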